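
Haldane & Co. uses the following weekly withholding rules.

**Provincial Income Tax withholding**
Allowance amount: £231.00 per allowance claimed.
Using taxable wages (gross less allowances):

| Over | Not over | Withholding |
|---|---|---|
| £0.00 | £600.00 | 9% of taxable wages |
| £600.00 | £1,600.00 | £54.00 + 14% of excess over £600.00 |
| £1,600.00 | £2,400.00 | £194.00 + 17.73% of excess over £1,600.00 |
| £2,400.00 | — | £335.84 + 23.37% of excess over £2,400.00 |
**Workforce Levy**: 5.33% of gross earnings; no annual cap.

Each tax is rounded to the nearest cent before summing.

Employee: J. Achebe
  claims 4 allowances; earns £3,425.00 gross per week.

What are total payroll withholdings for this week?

£541.99

Provincial Income Tax: taxable = £3,425.00 − 4×£231.00 = £2,501.00
  £335.84 + 23.37% × (£2,501.00 − £2,400.00) = £335.84 + 23.37% × £101.00 = £359.44
Workforce Levy: 5.33% × £3,425.00 = £182.55
Total: £359.44 + £182.55 = £541.99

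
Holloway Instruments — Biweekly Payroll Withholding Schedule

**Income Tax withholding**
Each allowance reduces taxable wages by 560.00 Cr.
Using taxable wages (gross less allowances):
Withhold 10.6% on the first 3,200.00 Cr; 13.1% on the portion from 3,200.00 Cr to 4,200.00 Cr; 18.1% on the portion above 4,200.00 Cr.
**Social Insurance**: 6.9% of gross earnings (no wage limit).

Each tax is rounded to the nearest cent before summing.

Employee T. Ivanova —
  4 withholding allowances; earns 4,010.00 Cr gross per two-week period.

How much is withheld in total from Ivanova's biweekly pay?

Income Tax: taxable = 4,010.00 Cr − 4×560.00 Cr = 1,770.00 Cr
  10.6% × 1,770.00 Cr = 187.62 Cr
Social Insurance: 6.9% × 4,010.00 Cr = 276.69 Cr
Total: 187.62 Cr + 276.69 Cr = 464.31 Cr

464.31 Cr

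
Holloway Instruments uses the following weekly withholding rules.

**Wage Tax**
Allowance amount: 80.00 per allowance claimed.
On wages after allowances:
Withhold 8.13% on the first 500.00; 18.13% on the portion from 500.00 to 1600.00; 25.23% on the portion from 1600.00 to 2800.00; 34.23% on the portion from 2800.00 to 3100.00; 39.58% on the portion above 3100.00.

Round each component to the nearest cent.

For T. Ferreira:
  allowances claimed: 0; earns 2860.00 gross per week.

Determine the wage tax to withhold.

Wage Tax: taxable = 2860.00
  542.84 + 34.23% × (2860.00 − 2800.00) = 542.84 + 34.23% × 60.00 = 563.38

563.38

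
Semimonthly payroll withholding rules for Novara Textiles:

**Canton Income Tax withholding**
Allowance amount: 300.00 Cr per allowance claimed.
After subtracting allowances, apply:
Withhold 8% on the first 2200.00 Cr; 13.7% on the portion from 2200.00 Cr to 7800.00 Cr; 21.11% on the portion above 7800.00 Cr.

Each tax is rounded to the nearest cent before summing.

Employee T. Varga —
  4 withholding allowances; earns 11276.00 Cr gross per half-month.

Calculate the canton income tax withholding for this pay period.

Canton Income Tax: taxable = 11276.00 Cr − 4×300.00 Cr = 10076.00 Cr
  943.20 Cr + 21.11% × (10076.00 Cr − 7800.00 Cr) = 943.20 Cr + 21.11% × 2276.00 Cr = 1423.66 Cr

1423.66 Cr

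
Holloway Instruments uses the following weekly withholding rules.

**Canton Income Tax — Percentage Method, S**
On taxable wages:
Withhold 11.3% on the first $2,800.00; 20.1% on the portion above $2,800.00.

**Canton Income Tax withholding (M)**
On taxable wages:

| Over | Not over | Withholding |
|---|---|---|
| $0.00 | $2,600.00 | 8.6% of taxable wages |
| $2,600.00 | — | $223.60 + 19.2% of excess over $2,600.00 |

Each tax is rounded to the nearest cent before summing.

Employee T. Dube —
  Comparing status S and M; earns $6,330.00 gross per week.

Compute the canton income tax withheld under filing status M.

Canton Income Tax (M): taxable = $6,330.00
  $223.60 + 19.2% × ($6,330.00 − $2,600.00) = $223.60 + 19.2% × $3,730.00 = $939.76

$939.76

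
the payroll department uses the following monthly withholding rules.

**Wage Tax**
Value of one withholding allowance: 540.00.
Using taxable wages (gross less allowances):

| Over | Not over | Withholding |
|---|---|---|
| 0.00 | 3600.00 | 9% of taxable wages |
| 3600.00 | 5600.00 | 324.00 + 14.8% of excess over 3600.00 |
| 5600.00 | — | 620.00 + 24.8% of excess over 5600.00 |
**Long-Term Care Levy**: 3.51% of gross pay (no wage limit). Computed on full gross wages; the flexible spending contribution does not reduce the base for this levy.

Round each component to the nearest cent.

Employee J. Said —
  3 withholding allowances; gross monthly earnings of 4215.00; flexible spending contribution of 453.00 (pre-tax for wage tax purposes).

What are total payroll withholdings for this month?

340.73

Wage Tax: taxable = 4215.00 − 453.00 − 3×540.00 = 2142.00
  9% × 2142.00 = 192.78
Long-Term Care Levy: 3.51% × 4215.00 = 147.95
Total: 192.78 + 147.95 = 340.73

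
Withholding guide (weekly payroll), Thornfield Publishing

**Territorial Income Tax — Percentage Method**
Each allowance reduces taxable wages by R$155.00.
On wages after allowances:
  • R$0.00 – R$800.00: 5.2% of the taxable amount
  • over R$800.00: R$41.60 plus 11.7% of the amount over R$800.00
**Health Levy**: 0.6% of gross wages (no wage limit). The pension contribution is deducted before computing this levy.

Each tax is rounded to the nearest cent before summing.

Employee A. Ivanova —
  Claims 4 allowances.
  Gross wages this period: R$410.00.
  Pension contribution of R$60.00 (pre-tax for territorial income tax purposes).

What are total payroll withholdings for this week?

R$2.10

Territorial Income Tax: taxable = R$410.00 − R$60.00 − 4×R$155.00 = R$-270.00
  Taxable ≤ 0 → R$0.00
Health Levy: 0.6% × R$350.00 = R$2.10
Total: R$0.00 + R$2.10 = R$2.10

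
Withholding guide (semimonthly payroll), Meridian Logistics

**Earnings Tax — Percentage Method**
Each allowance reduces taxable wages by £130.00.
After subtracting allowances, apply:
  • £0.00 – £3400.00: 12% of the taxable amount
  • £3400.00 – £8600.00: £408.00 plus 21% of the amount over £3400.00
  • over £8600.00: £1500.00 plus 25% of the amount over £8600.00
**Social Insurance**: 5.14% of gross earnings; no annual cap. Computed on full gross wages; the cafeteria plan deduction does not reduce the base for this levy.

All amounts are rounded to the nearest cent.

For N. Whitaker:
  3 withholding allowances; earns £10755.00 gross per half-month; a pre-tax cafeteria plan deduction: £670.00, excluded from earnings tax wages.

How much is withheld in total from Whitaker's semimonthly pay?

£2326.56

Earnings Tax: taxable = £10755.00 − £670.00 − 3×£130.00 = £9695.00
  £1500.00 + 25% × (£9695.00 − £8600.00) = £1500.00 + 25% × £1095.00 = £1773.75
Social Insurance: 5.14% × £10755.00 = £552.81
Total: £1773.75 + £552.81 = £2326.56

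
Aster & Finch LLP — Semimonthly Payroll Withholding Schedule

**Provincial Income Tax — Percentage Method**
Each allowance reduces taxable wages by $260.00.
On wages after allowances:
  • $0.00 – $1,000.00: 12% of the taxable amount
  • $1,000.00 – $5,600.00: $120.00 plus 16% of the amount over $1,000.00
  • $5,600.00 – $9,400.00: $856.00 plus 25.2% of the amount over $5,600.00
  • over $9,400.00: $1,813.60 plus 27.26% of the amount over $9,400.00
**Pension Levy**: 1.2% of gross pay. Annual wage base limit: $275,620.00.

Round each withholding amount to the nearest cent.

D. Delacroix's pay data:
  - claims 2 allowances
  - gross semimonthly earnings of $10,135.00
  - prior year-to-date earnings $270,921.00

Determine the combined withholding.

Provincial Income Tax: taxable = $10,135.00 − 2×$260.00 = $9,615.00
  $1,813.60 + 27.26% × ($9,615.00 − $9,400.00) = $1,813.60 + 27.26% × $215.00 = $1,872.21
Pension Levy: cap $275,620.00 − YTD $270,921.00 = $4,699.00 subject; 1.2% × $4,699.00 = $56.39
Total: $1,872.21 + $56.39 = $1,928.60

$1,928.60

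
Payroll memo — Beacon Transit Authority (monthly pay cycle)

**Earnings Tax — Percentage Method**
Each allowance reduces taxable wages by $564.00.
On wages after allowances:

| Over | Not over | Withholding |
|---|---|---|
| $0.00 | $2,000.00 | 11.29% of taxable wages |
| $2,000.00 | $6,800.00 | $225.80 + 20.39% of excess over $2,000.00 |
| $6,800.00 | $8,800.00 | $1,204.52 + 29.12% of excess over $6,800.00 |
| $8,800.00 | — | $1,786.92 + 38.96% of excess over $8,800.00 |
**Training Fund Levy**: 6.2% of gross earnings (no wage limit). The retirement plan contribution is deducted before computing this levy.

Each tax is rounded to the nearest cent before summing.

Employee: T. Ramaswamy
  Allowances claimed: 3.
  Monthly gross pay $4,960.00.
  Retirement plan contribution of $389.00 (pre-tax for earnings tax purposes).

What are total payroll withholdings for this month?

$688.43

Earnings Tax: taxable = $4,960.00 − $389.00 − 3×$564.00 = $2,879.00
  $225.80 + 20.39% × ($2,879.00 − $2,000.00) = $225.80 + 20.39% × $879.00 = $405.03
Training Fund Levy: 6.2% × $4,571.00 = $283.40
Total: $405.03 + $283.40 = $688.43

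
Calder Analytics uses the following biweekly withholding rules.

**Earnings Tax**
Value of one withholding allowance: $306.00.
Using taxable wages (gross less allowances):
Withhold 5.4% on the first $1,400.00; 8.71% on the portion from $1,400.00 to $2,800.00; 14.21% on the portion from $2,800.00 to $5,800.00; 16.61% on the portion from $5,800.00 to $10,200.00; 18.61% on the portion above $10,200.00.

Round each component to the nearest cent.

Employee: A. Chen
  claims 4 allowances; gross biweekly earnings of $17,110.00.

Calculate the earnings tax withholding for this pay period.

$2,412.84

Earnings Tax: taxable = $17,110.00 − 4×$306.00 = $15,886.00
  $1,354.68 + 18.61% × ($15,886.00 − $10,200.00) = $1,354.68 + 18.61% × $5,686.00 = $2,412.84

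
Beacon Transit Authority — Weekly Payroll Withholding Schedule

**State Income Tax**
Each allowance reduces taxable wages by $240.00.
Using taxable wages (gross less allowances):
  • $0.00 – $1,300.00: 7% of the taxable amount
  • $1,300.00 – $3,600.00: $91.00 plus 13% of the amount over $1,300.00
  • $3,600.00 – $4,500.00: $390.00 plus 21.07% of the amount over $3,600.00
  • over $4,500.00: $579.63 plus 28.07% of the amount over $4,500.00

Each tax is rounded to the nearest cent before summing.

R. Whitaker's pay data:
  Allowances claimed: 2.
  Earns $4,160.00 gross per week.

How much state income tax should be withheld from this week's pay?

State Income Tax: taxable = $4,160.00 − 2×$240.00 = $3,680.00
  $390.00 + 21.07% × ($3,680.00 − $3,600.00) = $390.00 + 21.07% × $80.00 = $406.86

$406.86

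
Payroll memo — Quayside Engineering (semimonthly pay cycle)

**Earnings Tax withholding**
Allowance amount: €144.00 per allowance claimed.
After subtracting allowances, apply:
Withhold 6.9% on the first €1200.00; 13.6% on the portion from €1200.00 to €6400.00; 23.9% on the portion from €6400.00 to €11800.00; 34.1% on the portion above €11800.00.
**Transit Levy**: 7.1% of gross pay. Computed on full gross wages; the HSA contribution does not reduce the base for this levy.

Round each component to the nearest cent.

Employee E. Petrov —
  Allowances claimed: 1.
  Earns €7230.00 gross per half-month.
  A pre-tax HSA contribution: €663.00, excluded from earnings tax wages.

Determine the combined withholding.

€1308.83

Earnings Tax: taxable = €7230.00 − €663.00 − 1×€144.00 = €6423.00
  €790.00 + 23.9% × (€6423.00 − €6400.00) = €790.00 + 23.9% × €23.00 = €795.50
Transit Levy: 7.1% × €7230.00 = €513.33
Total: €795.50 + €513.33 = €1308.83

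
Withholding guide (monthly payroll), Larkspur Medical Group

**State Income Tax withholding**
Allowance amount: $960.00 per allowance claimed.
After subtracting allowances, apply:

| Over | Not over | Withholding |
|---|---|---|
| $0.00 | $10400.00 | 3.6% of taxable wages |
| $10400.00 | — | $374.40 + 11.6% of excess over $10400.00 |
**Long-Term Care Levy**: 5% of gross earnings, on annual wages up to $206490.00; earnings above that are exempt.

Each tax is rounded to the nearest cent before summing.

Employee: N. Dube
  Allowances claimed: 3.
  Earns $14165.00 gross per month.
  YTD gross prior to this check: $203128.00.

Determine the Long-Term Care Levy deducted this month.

Long-Term Care Levy: cap $206490.00 − YTD $203128.00 = $3362.00 subject; 5% × $3362.00 = $168.10

$168.10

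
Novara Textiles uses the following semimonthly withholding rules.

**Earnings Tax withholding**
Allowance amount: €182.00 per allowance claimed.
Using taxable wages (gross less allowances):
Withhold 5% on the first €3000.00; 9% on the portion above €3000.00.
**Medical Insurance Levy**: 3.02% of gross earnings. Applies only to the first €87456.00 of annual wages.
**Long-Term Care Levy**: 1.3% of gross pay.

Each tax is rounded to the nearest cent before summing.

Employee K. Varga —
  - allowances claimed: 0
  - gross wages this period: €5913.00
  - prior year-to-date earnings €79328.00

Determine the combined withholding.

Earnings Tax: taxable = €5913.00
  €150.00 + 9% × (€5913.00 − €3000.00) = €150.00 + 9% × €2913.00 = €412.17
Medical Insurance Levy: 3.02% × €5913.00 = €178.57
Long-Term Care Levy: 1.3% × €5913.00 = €76.87
Total: €412.17 + €178.57 + €76.87 = €667.61

€667.61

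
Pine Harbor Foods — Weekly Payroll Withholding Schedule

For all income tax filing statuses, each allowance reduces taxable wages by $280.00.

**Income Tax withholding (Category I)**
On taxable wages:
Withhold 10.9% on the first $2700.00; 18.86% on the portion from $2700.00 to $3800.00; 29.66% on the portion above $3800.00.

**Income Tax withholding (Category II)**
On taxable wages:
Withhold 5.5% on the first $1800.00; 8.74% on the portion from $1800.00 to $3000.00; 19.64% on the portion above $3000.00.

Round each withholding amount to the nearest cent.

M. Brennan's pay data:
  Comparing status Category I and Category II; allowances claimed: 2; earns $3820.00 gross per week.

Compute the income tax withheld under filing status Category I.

$399.92

Income Tax (Category I): taxable = $3820.00 − 2×$280.00 = $3260.00
  $294.30 + 18.86% × ($3260.00 − $2700.00) = $294.30 + 18.86% × $560.00 = $399.92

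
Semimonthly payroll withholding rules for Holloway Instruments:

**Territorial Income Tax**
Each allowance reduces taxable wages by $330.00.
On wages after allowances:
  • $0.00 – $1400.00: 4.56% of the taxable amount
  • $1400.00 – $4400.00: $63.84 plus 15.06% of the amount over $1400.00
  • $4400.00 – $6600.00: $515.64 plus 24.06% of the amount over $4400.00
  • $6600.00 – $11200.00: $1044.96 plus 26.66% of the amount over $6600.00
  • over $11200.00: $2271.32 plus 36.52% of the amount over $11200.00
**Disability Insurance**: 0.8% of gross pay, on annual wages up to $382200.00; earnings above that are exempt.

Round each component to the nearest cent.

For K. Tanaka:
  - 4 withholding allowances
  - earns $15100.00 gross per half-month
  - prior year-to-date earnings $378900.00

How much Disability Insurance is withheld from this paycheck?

$26.40

Disability Insurance: cap $382200.00 − YTD $378900.00 = $3300.00 subject; 0.8% × $3300.00 = $26.40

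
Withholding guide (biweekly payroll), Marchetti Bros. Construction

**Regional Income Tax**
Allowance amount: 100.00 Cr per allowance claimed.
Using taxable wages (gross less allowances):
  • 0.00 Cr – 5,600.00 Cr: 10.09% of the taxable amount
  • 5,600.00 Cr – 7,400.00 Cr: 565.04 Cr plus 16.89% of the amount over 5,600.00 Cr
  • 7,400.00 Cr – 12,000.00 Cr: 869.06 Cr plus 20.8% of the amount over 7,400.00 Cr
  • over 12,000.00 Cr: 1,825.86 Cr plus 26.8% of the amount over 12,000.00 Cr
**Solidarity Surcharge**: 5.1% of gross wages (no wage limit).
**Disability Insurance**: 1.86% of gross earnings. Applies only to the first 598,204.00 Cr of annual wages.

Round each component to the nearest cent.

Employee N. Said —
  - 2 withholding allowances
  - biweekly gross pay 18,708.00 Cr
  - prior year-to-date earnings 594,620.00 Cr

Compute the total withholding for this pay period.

Regional Income Tax: taxable = 18,708.00 Cr − 2×100.00 Cr = 18,508.00 Cr
  1,825.86 Cr + 26.8% × (18,508.00 Cr − 12,000.00 Cr) = 1,825.86 Cr + 26.8% × 6,508.00 Cr = 3,570.00 Cr
Solidarity Surcharge: 5.1% × 18,708.00 Cr = 954.11 Cr
Disability Insurance: cap 598,204.00 Cr − YTD 594,620.00 Cr = 3,584.00 Cr subject; 1.86% × 3,584.00 Cr = 66.66 Cr
Total: 3,570.00 Cr + 954.11 Cr + 66.66 Cr = 4,590.77 Cr

4,590.77 Cr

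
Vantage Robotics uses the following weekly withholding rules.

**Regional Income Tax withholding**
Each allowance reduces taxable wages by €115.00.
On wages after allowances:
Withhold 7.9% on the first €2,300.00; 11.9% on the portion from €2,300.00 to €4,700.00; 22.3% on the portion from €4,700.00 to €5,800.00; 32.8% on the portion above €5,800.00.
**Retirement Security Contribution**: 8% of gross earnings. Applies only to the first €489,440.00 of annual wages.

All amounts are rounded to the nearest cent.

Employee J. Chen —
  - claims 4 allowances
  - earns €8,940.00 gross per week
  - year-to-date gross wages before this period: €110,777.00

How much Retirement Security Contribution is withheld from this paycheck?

Retirement Security Contribution: 8% × €8,940.00 = €715.20

€715.20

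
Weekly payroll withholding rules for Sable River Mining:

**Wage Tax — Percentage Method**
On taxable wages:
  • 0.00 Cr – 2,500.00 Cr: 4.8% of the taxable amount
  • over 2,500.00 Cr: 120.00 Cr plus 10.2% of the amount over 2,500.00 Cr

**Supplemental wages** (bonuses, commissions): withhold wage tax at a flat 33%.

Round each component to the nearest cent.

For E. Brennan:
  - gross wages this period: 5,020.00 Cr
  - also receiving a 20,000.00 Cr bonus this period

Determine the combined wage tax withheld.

Wage Tax: taxable = 5,020.00 Cr
  120.00 Cr + 10.2% × (5,020.00 Cr − 2,500.00 Cr) = 120.00 Cr + 10.2% × 2,520.00 Cr = 377.04 Cr
Supplemental (33% flat on bonus): 33% × 20,000.00 Cr = 6,600.00 Cr
Total wage tax: 377.04 Cr + 6,600.00 Cr = 6,977.04 Cr

6,977.04 Cr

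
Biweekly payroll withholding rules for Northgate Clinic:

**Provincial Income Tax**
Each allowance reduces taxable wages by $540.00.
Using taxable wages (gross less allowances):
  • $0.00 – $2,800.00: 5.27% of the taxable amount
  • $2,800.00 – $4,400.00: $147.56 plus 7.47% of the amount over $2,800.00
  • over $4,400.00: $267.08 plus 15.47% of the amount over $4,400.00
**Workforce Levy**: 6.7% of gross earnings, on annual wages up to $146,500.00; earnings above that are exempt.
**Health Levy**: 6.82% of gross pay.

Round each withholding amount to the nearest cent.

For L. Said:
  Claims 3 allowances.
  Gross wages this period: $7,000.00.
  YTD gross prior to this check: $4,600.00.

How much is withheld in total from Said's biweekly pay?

Provincial Income Tax: taxable = $7,000.00 − 3×$540.00 = $5,380.00
  $267.08 + 15.47% × ($5,380.00 − $4,400.00) = $267.08 + 15.47% × $980.00 = $418.69
Workforce Levy: 6.7% × $7,000.00 = $469.00
Health Levy: 6.82% × $7,000.00 = $477.40
Total: $418.69 + $469.00 + $477.40 = $1,365.09

$1,365.09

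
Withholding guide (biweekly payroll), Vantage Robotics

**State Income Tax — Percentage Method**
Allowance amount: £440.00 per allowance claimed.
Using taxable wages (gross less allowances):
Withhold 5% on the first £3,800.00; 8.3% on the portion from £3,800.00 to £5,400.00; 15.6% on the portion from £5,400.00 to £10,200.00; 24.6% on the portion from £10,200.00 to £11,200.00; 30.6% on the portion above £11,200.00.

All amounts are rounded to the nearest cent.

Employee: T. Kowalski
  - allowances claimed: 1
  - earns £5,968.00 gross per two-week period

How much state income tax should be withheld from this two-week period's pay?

£342.77

State Income Tax: taxable = £5,968.00 − 1×£440.00 = £5,528.00
  £322.80 + 15.6% × (£5,528.00 − £5,400.00) = £322.80 + 15.6% × £128.00 = £342.77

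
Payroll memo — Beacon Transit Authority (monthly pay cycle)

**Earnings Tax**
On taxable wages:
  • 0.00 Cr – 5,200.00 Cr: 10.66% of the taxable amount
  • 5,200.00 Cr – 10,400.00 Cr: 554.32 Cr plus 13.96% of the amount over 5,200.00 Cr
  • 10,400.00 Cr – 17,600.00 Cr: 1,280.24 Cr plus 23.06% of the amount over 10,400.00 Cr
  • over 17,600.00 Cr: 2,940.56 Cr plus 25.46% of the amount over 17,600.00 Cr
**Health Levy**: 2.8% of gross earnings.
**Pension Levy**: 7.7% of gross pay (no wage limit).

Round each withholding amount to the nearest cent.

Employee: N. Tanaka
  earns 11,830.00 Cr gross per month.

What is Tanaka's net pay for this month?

Earnings Tax: taxable = 11,830.00 Cr
  1,280.24 Cr + 23.06% × (11,830.00 Cr − 10,400.00 Cr) = 1,280.24 Cr + 23.06% × 1,430.00 Cr = 1,610.00 Cr
Health Levy: 2.8% × 11,830.00 Cr = 331.24 Cr
Pension Levy: 7.7% × 11,830.00 Cr = 910.91 Cr
Total withheld: 1,610.00 Cr + 331.24 Cr + 910.91 Cr = 2,852.15 Cr
Net pay: 11,830.00 Cr − 2,852.15 Cr = 8,977.85 Cr

8,977.85 Cr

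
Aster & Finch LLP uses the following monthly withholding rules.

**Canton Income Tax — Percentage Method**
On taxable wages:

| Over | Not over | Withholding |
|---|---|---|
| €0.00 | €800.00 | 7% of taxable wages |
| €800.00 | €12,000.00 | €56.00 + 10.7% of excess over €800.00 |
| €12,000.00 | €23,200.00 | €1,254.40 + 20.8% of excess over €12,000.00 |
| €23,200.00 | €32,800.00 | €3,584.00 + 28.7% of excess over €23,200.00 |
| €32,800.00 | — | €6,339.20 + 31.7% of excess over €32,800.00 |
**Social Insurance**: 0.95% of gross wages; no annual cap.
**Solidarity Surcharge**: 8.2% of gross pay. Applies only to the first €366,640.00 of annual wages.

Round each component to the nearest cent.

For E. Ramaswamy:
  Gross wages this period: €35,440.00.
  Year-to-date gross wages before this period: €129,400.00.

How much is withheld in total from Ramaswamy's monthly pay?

Canton Income Tax: taxable = €35,440.00
  €6,339.20 + 31.7% × (€35,440.00 − €32,800.00) = €6,339.20 + 31.7% × €2,640.00 = €7,176.08
Social Insurance: 0.95% × €35,440.00 = €336.68
Solidarity Surcharge: 8.2% × €35,440.00 = €2,906.08
Total: €7,176.08 + €336.68 + €2,906.08 = €10,418.84

€10,418.84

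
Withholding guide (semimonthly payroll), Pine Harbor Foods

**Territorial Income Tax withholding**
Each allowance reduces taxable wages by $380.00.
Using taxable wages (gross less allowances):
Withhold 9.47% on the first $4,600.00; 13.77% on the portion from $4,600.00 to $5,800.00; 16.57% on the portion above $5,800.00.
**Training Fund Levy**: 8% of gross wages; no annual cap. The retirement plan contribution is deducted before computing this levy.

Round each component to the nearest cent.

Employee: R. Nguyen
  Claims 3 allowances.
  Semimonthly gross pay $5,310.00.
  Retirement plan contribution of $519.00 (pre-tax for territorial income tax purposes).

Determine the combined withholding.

$729.03

Territorial Income Tax: taxable = $5,310.00 − $519.00 − 3×$380.00 = $3,651.00
  9.47% × $3,651.00 = $345.75
Training Fund Levy: 8% × $4,791.00 = $383.28
Total: $345.75 + $383.28 = $729.03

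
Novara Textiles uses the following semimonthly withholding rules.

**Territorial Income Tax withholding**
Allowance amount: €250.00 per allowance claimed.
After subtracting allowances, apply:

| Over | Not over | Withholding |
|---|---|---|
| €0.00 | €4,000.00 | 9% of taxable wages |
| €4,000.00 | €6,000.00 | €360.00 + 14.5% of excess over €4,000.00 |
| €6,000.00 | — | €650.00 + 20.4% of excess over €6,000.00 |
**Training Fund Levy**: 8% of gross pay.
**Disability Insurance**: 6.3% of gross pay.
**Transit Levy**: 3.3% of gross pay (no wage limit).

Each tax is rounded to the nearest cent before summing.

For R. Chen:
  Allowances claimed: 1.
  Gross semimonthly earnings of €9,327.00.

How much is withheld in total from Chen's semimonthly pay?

Territorial Income Tax: taxable = €9,327.00 − 1×€250.00 = €9,077.00
  €650.00 + 20.4% × (€9,077.00 − €6,000.00) = €650.00 + 20.4% × €3,077.00 = €1,277.71
Training Fund Levy: 8% × €9,327.00 = €746.16
Disability Insurance: 6.3% × €9,327.00 = €587.60
Transit Levy: 3.3% × €9,327.00 = €307.79
Total: €1,277.71 + €746.16 + €587.60 + €307.79 = €2,919.26

€2,919.26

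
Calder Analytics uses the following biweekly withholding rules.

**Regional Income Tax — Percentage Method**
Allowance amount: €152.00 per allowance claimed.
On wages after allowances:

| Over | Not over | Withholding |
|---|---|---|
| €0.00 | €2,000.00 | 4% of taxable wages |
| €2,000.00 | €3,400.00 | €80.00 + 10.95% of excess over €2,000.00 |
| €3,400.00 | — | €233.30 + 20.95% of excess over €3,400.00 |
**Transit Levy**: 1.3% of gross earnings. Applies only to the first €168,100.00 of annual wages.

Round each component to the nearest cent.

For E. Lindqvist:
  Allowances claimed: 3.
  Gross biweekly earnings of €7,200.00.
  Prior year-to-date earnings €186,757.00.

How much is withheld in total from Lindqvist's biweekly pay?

€933.87

Regional Income Tax: taxable = €7,200.00 − 3×€152.00 = €6,744.00
  €233.30 + 20.95% × (€6,744.00 − €3,400.00) = €233.30 + 20.95% × €3,344.00 = €933.87
Transit Levy: YTD €186,757.00 ≥ cap €168,100.00 → €0.00
Total: €933.87 + €0.00 = €933.87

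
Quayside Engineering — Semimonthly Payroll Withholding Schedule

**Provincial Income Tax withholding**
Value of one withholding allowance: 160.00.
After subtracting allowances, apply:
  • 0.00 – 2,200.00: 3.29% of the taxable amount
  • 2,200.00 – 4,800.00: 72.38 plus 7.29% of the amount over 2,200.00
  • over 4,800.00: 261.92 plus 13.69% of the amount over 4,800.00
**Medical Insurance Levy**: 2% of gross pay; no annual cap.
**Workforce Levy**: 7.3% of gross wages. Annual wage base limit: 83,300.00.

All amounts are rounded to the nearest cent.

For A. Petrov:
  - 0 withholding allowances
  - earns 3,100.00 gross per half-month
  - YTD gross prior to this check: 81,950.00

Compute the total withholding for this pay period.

298.54

Provincial Income Tax: taxable = 3,100.00
  72.38 + 7.29% × (3,100.00 − 2,200.00) = 72.38 + 7.29% × 900.00 = 137.99
Medical Insurance Levy: 2% × 3,100.00 = 62.00
Workforce Levy: cap 83,300.00 − YTD 81,950.00 = 1,350.00 subject; 7.3% × 1,350.00 = 98.55
Total: 137.99 + 62.00 + 98.55 = 298.54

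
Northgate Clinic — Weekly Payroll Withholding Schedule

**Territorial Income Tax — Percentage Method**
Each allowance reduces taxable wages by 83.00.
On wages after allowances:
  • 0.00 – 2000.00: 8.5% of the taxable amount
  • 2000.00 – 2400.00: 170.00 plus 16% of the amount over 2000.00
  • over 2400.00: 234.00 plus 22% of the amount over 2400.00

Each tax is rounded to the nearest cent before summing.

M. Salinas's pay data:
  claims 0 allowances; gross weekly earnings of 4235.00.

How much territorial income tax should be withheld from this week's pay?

Territorial Income Tax: taxable = 4235.00
  234.00 + 22% × (4235.00 − 2400.00) = 234.00 + 22% × 1835.00 = 637.70

637.70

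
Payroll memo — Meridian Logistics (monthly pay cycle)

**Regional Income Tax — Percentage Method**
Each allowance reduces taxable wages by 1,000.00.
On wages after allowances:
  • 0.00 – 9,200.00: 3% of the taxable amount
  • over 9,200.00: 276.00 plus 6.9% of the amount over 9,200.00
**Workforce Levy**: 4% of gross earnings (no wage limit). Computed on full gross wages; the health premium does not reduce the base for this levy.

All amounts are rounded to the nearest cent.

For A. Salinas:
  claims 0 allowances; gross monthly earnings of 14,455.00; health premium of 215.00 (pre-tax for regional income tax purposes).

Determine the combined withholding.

1,201.96

Regional Income Tax: taxable = 14,455.00 − 215.00 = 14,240.00
  276.00 + 6.9% × (14,240.00 − 9,200.00) = 276.00 + 6.9% × 5,040.00 = 623.76
Workforce Levy: 4% × 14,455.00 = 578.20
Total: 623.76 + 578.20 = 1,201.96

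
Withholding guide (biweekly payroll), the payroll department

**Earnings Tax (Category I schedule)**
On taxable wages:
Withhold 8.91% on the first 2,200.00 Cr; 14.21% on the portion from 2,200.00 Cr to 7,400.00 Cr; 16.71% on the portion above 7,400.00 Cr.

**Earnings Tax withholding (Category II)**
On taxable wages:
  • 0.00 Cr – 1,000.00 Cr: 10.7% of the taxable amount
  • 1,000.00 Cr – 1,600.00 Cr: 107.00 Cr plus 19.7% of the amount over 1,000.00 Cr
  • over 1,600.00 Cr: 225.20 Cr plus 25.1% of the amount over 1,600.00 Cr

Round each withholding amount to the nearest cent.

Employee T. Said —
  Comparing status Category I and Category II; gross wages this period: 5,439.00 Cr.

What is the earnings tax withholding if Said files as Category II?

Earnings Tax (Category II): taxable = 5,439.00 Cr
  225.20 Cr + 25.1% × (5,439.00 Cr − 1,600.00 Cr) = 225.20 Cr + 25.1% × 3,839.00 Cr = 1,188.79 Cr

1,188.79 Cr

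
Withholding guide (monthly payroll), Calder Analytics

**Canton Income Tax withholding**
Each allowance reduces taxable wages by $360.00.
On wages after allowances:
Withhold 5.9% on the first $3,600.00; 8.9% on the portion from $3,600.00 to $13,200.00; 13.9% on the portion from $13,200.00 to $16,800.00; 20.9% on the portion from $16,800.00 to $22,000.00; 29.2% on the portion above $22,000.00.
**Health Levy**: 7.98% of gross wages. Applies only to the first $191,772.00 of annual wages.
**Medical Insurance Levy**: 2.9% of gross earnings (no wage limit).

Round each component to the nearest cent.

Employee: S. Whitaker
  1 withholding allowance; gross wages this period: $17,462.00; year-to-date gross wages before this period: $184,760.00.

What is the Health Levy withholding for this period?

Health Levy: cap $191,772.00 − YTD $184,760.00 = $7,012.00 subject; 7.98% × $7,012.00 = $559.56

$559.56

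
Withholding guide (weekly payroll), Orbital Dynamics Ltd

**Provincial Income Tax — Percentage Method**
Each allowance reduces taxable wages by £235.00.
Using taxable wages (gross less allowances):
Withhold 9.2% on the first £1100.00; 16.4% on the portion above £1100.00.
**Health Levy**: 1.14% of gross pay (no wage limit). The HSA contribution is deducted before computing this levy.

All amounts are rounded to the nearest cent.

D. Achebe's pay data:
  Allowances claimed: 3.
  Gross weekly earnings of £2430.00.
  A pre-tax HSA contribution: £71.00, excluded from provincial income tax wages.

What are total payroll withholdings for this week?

£218.95

Provincial Income Tax: taxable = £2430.00 − £71.00 − 3×£235.00 = £1654.00
  £101.20 + 16.4% × (£1654.00 − £1100.00) = £101.20 + 16.4% × £554.00 = £192.06
Health Levy: 1.14% × £2359.00 = £26.89
Total: £192.06 + £26.89 = £218.95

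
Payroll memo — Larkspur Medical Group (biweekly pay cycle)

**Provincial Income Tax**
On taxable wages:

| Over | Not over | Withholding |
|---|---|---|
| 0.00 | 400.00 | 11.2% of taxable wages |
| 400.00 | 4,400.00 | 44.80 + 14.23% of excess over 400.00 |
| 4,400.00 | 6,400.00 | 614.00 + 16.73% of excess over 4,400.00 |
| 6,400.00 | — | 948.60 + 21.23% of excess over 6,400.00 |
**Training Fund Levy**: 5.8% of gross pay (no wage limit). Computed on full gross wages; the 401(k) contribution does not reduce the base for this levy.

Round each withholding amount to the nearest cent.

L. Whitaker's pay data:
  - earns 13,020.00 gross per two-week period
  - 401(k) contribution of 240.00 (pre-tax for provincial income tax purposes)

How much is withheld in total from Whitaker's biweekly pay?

Provincial Income Tax: taxable = 13,020.00 − 240.00 = 12,780.00
  948.60 + 21.23% × (12,780.00 − 6,400.00) = 948.60 + 21.23% × 6,380.00 = 2,303.07
Training Fund Levy: 5.8% × 13,020.00 = 755.16
Total: 2,303.07 + 755.16 = 3,058.23

3,058.23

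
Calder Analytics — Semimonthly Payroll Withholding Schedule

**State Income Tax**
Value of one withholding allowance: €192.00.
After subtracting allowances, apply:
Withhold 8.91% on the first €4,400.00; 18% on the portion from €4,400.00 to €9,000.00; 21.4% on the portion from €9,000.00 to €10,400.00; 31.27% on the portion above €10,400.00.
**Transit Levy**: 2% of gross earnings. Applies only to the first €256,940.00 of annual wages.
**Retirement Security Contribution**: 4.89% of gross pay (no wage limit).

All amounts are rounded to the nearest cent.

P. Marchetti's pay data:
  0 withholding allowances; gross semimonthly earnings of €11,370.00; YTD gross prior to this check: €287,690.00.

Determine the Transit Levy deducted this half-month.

€0.00

Transit Levy: YTD €287,690.00 ≥ cap €256,940.00 → €0.00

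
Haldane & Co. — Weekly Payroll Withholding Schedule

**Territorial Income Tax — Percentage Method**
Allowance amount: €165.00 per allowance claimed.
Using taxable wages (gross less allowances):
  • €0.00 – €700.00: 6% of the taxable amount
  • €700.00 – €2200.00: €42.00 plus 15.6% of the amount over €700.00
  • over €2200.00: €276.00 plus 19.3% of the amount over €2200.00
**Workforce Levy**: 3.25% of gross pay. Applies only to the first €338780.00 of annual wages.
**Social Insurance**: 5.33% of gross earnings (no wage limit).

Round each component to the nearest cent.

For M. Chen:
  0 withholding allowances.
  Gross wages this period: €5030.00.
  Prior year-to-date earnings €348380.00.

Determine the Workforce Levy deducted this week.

Workforce Levy: YTD €348380.00 ≥ cap €338780.00 → €0.00

€0.00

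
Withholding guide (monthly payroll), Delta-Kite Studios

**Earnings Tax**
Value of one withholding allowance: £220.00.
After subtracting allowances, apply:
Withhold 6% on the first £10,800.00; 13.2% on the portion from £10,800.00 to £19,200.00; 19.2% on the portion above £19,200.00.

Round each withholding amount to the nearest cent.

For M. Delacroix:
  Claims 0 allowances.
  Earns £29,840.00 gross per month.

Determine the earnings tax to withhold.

£3,799.68

Earnings Tax: taxable = £29,840.00
  £1,756.80 + 19.2% × (£29,840.00 − £19,200.00) = £1,756.80 + 19.2% × £10,640.00 = £3,799.68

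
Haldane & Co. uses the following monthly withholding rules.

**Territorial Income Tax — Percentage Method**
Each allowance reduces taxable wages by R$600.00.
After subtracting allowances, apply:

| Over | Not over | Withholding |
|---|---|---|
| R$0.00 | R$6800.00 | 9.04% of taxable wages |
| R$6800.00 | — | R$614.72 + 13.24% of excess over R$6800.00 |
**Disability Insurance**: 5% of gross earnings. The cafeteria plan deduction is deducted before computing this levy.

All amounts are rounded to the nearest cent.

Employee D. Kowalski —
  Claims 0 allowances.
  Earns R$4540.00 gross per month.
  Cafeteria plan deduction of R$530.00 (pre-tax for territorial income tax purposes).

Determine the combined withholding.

Territorial Income Tax: taxable = R$4540.00 − R$530.00 = R$4010.00
  9.04% × R$4010.00 = R$362.50
Disability Insurance: 5% × R$4010.00 = R$200.50
Total: R$362.50 + R$200.50 = R$563.00

R$563.00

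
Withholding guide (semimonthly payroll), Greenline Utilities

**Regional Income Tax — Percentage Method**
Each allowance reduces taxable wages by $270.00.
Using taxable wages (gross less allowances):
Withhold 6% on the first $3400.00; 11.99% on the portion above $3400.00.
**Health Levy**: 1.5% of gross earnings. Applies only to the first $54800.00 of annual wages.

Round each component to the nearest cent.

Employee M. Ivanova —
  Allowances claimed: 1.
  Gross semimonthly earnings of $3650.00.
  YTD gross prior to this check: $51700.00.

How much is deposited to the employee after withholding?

Regional Income Tax: taxable = $3650.00 − 1×$270.00 = $3380.00
  6% × $3380.00 = $202.80
Health Levy: cap $54800.00 − YTD $51700.00 = $3100.00 subject; 1.5% × $3100.00 = $46.50
Total withheld: $202.80 + $46.50 = $249.30
Net pay: $3650.00 − $249.30 = $3400.70

$3400.70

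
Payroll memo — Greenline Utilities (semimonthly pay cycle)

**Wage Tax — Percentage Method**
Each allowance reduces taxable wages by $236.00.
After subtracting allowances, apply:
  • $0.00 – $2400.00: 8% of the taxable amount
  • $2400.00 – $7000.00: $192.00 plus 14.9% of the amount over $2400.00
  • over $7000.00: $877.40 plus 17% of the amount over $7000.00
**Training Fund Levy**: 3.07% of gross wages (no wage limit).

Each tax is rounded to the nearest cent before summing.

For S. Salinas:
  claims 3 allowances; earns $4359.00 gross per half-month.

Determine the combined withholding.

$512.22

Wage Tax: taxable = $4359.00 − 3×$236.00 = $3651.00
  $192.00 + 14.9% × ($3651.00 − $2400.00) = $192.00 + 14.9% × $1251.00 = $378.40
Training Fund Levy: 3.07% × $4359.00 = $133.82
Total: $378.40 + $133.82 = $512.22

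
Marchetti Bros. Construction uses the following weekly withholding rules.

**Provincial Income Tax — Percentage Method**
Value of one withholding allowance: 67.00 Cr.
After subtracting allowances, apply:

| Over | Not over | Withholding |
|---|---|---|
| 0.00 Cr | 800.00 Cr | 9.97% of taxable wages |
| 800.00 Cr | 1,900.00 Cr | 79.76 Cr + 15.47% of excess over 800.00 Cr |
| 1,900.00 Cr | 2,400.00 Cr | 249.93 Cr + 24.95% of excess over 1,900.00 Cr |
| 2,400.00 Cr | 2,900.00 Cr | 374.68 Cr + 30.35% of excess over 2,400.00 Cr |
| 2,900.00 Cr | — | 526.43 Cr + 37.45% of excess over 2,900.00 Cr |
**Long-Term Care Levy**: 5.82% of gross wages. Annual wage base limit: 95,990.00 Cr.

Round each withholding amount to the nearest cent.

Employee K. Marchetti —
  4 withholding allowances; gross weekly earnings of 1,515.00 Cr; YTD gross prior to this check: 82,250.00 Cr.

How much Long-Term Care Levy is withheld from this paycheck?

88.17 Cr

Long-Term Care Levy: 5.82% × 1,515.00 Cr = 88.17 Cr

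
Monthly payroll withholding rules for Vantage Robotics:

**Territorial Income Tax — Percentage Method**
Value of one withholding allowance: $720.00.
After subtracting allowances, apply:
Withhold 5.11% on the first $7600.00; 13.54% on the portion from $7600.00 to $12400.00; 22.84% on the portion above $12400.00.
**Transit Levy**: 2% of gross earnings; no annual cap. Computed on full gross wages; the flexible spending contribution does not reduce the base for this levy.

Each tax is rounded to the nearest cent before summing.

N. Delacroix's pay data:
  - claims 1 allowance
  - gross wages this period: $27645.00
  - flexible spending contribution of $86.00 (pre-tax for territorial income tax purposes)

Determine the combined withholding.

$4889.05

Territorial Income Tax: taxable = $27645.00 − $86.00 − 1×$720.00 = $26839.00
  $1038.28 + 22.84% × ($26839.00 − $12400.00) = $1038.28 + 22.84% × $14439.00 = $4336.15
Transit Levy: 2% × $27645.00 = $552.90
Total: $4336.15 + $552.90 = $4889.05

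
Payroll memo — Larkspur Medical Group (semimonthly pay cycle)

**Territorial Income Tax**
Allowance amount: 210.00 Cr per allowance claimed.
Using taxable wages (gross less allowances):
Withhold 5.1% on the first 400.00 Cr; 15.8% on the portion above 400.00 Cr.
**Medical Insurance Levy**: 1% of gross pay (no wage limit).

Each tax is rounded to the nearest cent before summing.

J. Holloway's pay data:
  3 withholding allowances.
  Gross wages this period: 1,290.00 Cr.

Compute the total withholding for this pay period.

Territorial Income Tax: taxable = 1,290.00 Cr − 3×210.00 Cr = 660.00 Cr
  20.40 Cr + 15.8% × (660.00 Cr − 400.00 Cr) = 20.40 Cr + 15.8% × 260.00 Cr = 61.48 Cr
Medical Insurance Levy: 1% × 1,290.00 Cr = 12.90 Cr
Total: 61.48 Cr + 12.90 Cr = 74.38 Cr

74.38 Cr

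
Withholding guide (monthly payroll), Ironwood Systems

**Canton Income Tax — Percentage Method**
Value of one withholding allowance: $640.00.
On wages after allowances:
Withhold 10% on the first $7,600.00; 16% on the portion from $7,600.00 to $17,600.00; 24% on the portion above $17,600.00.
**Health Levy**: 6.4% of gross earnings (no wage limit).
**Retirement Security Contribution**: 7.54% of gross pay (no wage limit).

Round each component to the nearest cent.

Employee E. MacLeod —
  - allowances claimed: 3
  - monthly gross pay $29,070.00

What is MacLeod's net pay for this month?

$20,365.64

Canton Income Tax: taxable = $29,070.00 − 3×$640.00 = $27,150.00
  $2,360.00 + 24% × ($27,150.00 − $17,600.00) = $2,360.00 + 24% × $9,550.00 = $4,652.00
Health Levy: 6.4% × $29,070.00 = $1,860.48
Retirement Security Contribution: 7.54% × $29,070.00 = $2,191.88
Total withheld: $4,652.00 + $1,860.48 + $2,191.88 = $8,704.36
Net pay: $29,070.00 − $8,704.36 = $20,365.64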